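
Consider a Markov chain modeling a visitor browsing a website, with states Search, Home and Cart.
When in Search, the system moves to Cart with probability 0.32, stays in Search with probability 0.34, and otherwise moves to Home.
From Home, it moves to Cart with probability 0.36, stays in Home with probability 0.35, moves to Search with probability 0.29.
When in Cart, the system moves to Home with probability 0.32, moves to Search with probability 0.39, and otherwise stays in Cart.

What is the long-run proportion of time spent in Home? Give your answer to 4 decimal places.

Let the stationary distribution be π with π = πP and π_1 + π_2 + π_3 = 1.
π_1 = 0.34·π_1 + 0.29·π_2 + 0.39·π_3
π_2 = 0.34·π_1 + 0.35·π_2 + 0.32·π_3
Solving with the normalization constraint gives π = (0.3393, 0.3369, 0.3238).
So the stationary probability of Home is 0.3369.

0.3369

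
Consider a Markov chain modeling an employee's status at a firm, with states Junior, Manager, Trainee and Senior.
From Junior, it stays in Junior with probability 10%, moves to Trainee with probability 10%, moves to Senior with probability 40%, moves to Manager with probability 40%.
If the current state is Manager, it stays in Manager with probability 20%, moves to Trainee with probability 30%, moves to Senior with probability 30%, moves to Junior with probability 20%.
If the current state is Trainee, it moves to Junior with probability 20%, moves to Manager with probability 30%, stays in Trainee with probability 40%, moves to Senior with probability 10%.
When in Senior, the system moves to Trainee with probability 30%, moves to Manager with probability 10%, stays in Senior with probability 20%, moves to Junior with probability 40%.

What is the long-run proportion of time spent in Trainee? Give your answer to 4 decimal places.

0.2832

Let the stationary distribution be π with π = πP and π_1 + π_2 + π_3 + π_4 = 1.
π_1 = 0.1·π_1 + 0.2·π_2 + 0.2·π_3 + 0.4·π_4
π_2 = 0.4·π_1 + 0.2·π_2 + 0.3·π_3 + 0.1·π_4
π_3 = 0.1·π_1 + 0.3·π_2 + 0.4·π_3 + 0.3·π_4
Solving with the normalization constraint gives π = (0.2258, 0.2493, 0.2832, 0.2418).
So the stationary probability of Trainee is 0.2832.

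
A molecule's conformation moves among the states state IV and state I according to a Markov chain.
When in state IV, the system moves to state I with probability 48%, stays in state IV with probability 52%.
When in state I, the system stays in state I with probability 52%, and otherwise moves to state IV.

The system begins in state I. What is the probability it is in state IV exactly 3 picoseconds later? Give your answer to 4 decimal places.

Propagate the distribution vector 3 picoseconds from state I.
After 0 picoseconds: (0.0000, 1.0000)
After 1 picosecond: (0.4800, 0.5200)
After 2 picoseconds: (0.4992, 0.5008)
After 3 picoseconds: (0.5000, 0.5000)
P(in state IV after 3 picoseconds) = 0.5000

0.5000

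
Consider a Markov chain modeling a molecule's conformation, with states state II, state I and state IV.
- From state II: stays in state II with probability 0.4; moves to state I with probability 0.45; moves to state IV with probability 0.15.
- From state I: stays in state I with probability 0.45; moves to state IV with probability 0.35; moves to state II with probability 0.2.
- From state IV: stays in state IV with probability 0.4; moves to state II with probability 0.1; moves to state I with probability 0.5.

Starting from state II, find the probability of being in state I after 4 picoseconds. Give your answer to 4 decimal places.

Propagate the distribution vector 4 picoseconds from state II.
After 0 picoseconds: (1.0000, 0.0000, 0.0000)
After 1 picosecond: (0.4000, 0.4500, 0.1500)
After 2 picoseconds: (0.2650, 0.4575, 0.2775)
After 3 picoseconds: (0.2253, 0.4639, 0.3109)
After 4 picoseconds: (0.2140, 0.4655, 0.3205)
P(in state I after 4 picoseconds) = 0.4655

0.4655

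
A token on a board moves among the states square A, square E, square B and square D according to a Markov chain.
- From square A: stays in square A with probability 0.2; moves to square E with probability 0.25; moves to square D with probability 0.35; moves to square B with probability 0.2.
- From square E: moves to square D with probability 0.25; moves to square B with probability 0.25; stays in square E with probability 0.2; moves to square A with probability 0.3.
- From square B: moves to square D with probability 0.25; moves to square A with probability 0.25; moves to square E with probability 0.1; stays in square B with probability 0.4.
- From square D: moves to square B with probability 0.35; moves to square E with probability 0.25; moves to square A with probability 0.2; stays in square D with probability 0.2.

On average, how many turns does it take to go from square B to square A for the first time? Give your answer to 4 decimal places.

4.0711

Let t(s) be the expected number of turns to first reach square A from state s, with t(square A) = 0. Conditioning on the first turn:
t(square E) = 1 + 0.2·t(square E) + 0.25·t(square B) + 0.25·t(square D)
t(square B) = 1 + 0.1·t(square E) + 0.4·t(square B) + 0.25·t(square D)
t(square D) = 1 + 0.25·t(square E) + 0.35·t(square B) + 0.2·t(square D)
Solving: t(square E) = 3.8449, t(square B) = 4.0711, t(square D) = 4.2326.
Expected turns from square B to square A: 4.0711.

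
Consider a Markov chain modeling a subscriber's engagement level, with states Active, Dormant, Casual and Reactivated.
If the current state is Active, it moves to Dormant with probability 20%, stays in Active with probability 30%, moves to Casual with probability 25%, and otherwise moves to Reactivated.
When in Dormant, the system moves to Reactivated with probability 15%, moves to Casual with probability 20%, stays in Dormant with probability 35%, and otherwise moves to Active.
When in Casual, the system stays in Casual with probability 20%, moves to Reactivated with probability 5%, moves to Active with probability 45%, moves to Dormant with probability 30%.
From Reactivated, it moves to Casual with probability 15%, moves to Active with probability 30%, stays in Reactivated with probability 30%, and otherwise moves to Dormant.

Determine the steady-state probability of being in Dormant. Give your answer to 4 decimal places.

Let the stationary distribution be π with π = πP and π_1 + π_2 + π_3 + π_4 = 1.
π_1 = 0.3·π_1 + 0.3·π_2 + 0.45·π_3 + 0.3·π_4
π_2 = 0.2·π_1 + 0.35·π_2 + 0.3·π_3 + 0.25·π_4
π_3 = 0.25·π_1 + 0.2·π_2 + 0.2·π_3 + 0.15·π_4
Solving with the normalization constraint gives π = (0.3310, 0.2709, 0.2070, 0.1911).
So the stationary probability of Dormant is 0.2709.

0.2709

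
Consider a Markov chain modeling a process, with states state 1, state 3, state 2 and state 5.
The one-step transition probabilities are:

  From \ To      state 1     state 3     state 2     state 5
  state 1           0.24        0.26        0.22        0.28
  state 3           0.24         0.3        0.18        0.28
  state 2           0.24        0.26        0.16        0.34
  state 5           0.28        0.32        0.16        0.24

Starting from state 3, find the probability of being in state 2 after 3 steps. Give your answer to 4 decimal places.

0.1808

Propagate the distribution vector 3 steps from state 3.
After 0 steps: (0.0000, 1.0000, 0.0000, 0.0000)
After 1 step: (0.2400, 0.3000, 0.1800, 0.2800)
After 2 steps: (0.2512, 0.2888, 0.1804, 0.2796)
After 3 steps: (0.2512, 0.2883, 0.1808, 0.2796)
P(in state 2 after 3 steps) = 0.1808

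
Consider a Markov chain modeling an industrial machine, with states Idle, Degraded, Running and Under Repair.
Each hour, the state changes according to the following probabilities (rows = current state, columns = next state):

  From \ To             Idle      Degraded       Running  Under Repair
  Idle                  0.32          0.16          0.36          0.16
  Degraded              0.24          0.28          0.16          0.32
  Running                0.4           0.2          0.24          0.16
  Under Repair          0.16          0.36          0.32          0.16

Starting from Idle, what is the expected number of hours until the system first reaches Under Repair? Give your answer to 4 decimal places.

5.2308

Let t(s) be the expected number of hours to first reach Under Repair from state s, with t(Under Repair) = 0. Conditioning on the first hour:
t(Idle) = 1 + 0.32·t(Idle) + 0.16·t(Degraded) + 0.36·t(Running)
t(Degraded) = 1 + 0.24·t(Idle) + 0.28·t(Degraded) + 0.16·t(Running)
t(Running) = 1 + 0.4·t(Idle) + 0.2·t(Degraded) + 0.24·t(Running)
Solving: t(Idle) = 5.2308, t(Degraded) = 4.2874, t(Running) = 5.1971.
Expected hours from Idle to Under Repair: 5.2308.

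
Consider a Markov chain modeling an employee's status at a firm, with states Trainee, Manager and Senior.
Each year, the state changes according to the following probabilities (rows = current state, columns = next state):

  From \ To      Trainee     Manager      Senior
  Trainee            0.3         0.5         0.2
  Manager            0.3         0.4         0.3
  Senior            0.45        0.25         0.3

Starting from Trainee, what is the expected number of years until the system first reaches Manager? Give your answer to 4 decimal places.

2.2500

Let t(s) be the expected number of years to first reach Manager from state s, with t(Manager) = 0. Conditioning on the first year:
t(Trainee) = 1 + 0.3·t(Trainee) + 0.2·t(Senior)
t(Senior) = 1 + 0.45·t(Trainee) + 0.3·t(Senior)
Solving: t(Trainee) = 2.2500, t(Senior) = 2.8750.
Expected years from Trainee to Manager: 2.2500.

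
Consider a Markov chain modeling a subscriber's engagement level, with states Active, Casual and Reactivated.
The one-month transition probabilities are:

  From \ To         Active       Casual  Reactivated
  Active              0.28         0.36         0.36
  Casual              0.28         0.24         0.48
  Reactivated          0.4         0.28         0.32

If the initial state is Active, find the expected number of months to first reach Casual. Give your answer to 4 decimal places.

3.0093

Let t(s) be the expected number of months to first reach Casual from state s, with t(Casual) = 0. Conditioning on the first month:
t(Active) = 1 + 0.28·t(Active) + 0.36·t(Reactivated)
t(Reactivated) = 1 + 0.4·t(Active) + 0.32·t(Reactivated)
Solving: t(Active) = 3.0093, t(Reactivated) = 3.2407.
Expected months from Active to Casual: 3.0093.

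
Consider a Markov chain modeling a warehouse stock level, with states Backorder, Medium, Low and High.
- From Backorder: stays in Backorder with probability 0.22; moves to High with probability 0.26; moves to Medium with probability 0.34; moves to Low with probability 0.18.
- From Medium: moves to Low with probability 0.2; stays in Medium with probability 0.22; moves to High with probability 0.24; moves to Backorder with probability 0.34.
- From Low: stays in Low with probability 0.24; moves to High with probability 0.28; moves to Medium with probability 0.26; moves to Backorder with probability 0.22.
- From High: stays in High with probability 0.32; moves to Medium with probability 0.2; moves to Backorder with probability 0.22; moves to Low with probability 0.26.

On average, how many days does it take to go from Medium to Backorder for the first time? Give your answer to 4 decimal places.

3.5652

Let t(s) be the expected number of days to first reach Backorder from state s, with t(Backorder) = 0. Conditioning on the first day:
t(Medium) = 1 + 0.22·t(Medium) + 0.2·t(Low) + 0.24·t(High)
t(Low) = 1 + 0.26·t(Medium) + 0.24·t(Low) + 0.28·t(High)
t(High) = 1 + 0.2·t(Medium) + 0.26·t(Low) + 0.32·t(High)
Solving: t(Medium) = 3.5652, t(Low) = 4.0315, t(High) = 4.0606.
Expected days from Medium to Backorder: 3.5652.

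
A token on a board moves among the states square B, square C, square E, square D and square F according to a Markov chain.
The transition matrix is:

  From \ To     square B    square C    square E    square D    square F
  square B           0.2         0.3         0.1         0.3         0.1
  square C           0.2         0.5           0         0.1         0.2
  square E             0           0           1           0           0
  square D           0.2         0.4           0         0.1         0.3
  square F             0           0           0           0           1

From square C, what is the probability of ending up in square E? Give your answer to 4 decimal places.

0.0935

Let h(s) be the probability of absorption at square E starting from transient state s. Then h(square E) = 1 and h(square F) = 0. By first-step analysis:
h(square B) = 0.2·h(square B) + 0.3·h(square C) + 0.1·1 + 0.3·h(square D) + 0.1·0
h(square C) = 0.2·h(square B) + 0.5·h(square C) + 0.1·h(square D) + 0.2·0
h(square D) = 0.2·h(square B) + 0.4·h(square C) + 0.1·h(square D) + 0.3·0
Solving: h(square B) = 0.1916, h(square C) = 0.0935, h(square D) = 0.0841.
Starting from square C, the probability is 0.0935.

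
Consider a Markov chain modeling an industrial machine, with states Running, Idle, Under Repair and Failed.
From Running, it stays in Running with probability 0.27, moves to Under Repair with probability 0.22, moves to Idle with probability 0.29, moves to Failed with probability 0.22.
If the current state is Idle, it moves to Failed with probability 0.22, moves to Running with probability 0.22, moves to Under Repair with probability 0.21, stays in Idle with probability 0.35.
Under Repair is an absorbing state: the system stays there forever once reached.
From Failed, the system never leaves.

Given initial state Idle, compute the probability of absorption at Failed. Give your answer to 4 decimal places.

Let h(s) be the probability of absorption at Failed starting from transient state s. Then h(Failed) = 1 and h(Under Repair) = 0. By first-step analysis:
h(Running) = 0.27·h(Running) + 0.29·h(Idle) + 0.22·0 + 0.22·1
h(Idle) = 0.22·h(Running) + 0.35·h(Idle) + 0.21·0 + 0.22·1
Solving: h(Running) = 0.5035, h(Idle) = 0.5089.
Starting from Idle, the probability is 0.5089.

0.5089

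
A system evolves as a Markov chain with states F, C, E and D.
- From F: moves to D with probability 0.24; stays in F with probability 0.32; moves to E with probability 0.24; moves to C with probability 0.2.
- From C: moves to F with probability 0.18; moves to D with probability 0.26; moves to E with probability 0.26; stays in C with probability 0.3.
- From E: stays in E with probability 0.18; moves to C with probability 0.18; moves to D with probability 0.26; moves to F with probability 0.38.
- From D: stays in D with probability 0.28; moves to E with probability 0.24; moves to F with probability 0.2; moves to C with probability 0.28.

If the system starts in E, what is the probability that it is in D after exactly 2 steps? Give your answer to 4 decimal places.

Propagate the distribution vector 2 steps from E.
After 0 steps: (0.0000, 0.0000, 1.0000, 0.0000)
After 1 step: (0.3800, 0.1800, 0.1800, 0.2600)
After 2 steps: (0.2744, 0.2352, 0.2328, 0.2576)
P(in D after 2 steps) = 0.2576

0.2576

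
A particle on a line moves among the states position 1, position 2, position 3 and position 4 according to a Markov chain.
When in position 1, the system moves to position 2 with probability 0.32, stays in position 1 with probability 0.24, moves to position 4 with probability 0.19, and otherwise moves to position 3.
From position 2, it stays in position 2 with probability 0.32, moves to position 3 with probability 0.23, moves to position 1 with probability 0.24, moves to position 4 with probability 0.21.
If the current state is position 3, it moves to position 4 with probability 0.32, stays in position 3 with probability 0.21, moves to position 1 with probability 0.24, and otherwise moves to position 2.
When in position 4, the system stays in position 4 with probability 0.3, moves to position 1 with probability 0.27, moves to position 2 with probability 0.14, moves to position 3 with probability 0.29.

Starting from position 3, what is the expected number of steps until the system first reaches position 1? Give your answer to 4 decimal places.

Let t(s) be the expected number of steps to first reach position 1 from state s, with t(position 1) = 0. Conditioning on the first step:
t(position 2) = 1 + 0.32·t(position 2) + 0.23·t(position 3) + 0.21·t(position 4)
t(position 3) = 1 + 0.23·t(position 2) + 0.21·t(position 3) + 0.32·t(position 4)
t(position 4) = 1 + 0.14·t(position 2) + 0.29·t(position 3) + 0.3·t(position 4)
Solving: t(position 2) = 4.0356, t(position 3) = 4.0211, t(position 4) = 3.9016.
Expected steps from position 3 to position 1: 4.0211.

4.0211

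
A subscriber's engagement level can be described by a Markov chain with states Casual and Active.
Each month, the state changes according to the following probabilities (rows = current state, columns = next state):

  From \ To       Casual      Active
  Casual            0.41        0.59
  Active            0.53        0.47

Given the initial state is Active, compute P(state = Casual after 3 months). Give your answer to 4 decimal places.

Propagate the distribution vector 3 months from Active.
After 0 months: (0.0000, 1.0000)
After 1 month: (0.5300, 0.4700)
After 2 months: (0.4664, 0.5336)
After 3 months: (0.4740, 0.5260)
P(in Casual after 3 months) = 0.4740

0.4740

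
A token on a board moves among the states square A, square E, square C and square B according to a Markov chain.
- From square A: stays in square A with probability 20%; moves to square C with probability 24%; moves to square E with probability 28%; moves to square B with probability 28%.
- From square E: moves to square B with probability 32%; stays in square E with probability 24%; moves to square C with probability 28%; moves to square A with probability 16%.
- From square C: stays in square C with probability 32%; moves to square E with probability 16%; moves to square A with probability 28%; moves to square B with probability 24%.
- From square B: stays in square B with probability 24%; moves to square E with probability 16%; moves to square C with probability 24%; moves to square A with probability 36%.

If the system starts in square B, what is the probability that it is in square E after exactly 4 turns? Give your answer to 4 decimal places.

0.2072

Propagate the distribution vector 4 turns from square B.
After 0 turns: (0.0000, 0.0000, 0.0000, 1.0000)
After 1 turn: (0.3600, 0.1600, 0.2400, 0.2400)
After 2 turns: (0.2512, 0.2160, 0.2656, 0.2672)
After 3 turns: (0.2554, 0.2074, 0.2699, 0.2673)
After 4 turns: (0.2561, 0.2072, 0.2699, 0.2668)
P(in square E after 4 turns) = 0.2072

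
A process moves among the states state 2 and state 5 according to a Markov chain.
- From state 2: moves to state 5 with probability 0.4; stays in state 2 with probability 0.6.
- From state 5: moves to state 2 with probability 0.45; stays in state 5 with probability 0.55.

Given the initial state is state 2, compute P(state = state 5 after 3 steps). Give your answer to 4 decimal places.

Propagate the distribution vector 3 steps from state 2.
After 0 steps: (1.0000, 0.0000)
After 1 step: (0.6000, 0.4000)
After 2 steps: (0.5400, 0.4600)
After 3 steps: (0.5310, 0.4690)
P(in state 5 after 3 steps) = 0.4690

0.4690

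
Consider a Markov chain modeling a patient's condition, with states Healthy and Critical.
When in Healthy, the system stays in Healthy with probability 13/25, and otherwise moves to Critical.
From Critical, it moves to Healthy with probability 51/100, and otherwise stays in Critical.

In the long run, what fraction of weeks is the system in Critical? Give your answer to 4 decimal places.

0.4848

Let the stationary distribution be π with π = πP and π_1 + π_2 = 1.
π_1 = 0.52·π_1 + 0.51·π_2
Solving with the normalization constraint gives π = (0.5152, 0.4848).
So the stationary probability of Critical is 0.4848.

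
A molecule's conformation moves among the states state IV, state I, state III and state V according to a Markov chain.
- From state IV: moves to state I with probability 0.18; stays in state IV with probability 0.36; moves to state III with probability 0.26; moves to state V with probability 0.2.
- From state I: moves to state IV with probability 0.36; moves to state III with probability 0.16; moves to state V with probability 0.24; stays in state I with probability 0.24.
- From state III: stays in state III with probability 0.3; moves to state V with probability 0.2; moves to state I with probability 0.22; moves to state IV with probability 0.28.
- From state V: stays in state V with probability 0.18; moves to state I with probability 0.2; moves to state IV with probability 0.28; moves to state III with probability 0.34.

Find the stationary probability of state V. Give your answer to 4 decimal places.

Let the stationary distribution be π with π = πP and π_1 + π_2 + π_3 + π_4 = 1.
π_1 = 0.36·π_1 + 0.36·π_2 + 0.28·π_3 + 0.28·π_4
π_2 = 0.18·π_1 + 0.24·π_2 + 0.22·π_3 + 0.2·π_4
π_3 = 0.26·π_1 + 0.16·π_2 + 0.3·π_3 + 0.34·π_4
Solving with the normalization constraint gives π = (0.3224, 0.2072, 0.2663, 0.2042).
So the stationary probability of state V is 0.2042.

0.2042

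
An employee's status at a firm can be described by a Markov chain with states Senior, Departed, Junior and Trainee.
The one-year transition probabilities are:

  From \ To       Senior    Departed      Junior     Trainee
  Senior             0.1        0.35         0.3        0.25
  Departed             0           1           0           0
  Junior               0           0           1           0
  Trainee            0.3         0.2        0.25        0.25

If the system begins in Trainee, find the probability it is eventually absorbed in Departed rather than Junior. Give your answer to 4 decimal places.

Let h(s) be the probability of absorption at Departed starting from transient state s. Then h(Departed) = 1 and h(Junior) = 0. By first-step analysis:
h(Senior) = 0.1·h(Senior) + 0.35·1 + 0.3·0 + 0.25·h(Trainee)
h(Trainee) = 0.3·h(Senior) + 0.2·1 + 0.25·0 + 0.25·h(Trainee)
Solving: h(Senior) = 0.5208, h(Trainee) = 0.4750.
Starting from Trainee, the probability is 0.4750.

0.4750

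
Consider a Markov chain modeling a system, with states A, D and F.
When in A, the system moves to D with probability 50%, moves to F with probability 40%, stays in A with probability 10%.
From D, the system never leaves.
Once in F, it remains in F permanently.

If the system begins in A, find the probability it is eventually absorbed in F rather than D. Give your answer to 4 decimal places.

0.4444

Let h(s) be the probability of absorption at F starting from transient state s. Then h(F) = 1 and h(D) = 0. By first-step analysis:
h(A) = 0.1·h(A) + 0.5·0 + 0.4·1
Solving: h(A) = 0.4444.
Starting from A, the probability is 0.4444.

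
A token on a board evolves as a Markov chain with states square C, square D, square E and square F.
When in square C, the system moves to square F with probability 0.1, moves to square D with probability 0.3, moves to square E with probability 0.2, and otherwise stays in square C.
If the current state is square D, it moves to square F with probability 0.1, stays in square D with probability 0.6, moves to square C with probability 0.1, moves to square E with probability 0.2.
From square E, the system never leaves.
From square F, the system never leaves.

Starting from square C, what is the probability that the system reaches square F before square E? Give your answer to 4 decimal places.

0.3333

Let h(s) be the probability of absorption at square F starting from transient state s. Then h(square F) = 1 and h(square E) = 0. By first-step analysis:
h(square C) = 0.4·h(square C) + 0.3·h(square D) + 0.2·0 + 0.1·1
h(square D) = 0.1·h(square C) + 0.6·h(square D) + 0.2·0 + 0.1·1
Solving: h(square C) = 0.3333, h(square D) = 0.3333.
Starting from square C, the probability is 0.3333.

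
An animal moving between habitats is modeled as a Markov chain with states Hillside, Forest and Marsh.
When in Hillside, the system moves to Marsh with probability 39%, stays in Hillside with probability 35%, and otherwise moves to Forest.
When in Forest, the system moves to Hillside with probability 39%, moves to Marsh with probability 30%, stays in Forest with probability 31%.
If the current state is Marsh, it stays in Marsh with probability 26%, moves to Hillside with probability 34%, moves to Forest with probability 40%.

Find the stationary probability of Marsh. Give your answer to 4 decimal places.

0.3196

Let the stationary distribution be π with π = πP and π_1 + π_2 + π_3 = 1.
π_1 = 0.35·π_1 + 0.39·π_2 + 0.34·π_3
π_2 = 0.26·π_1 + 0.31·π_2 + 0.4·π_3
Solving with the normalization constraint gives π = (0.3596, 0.3208, 0.3196).
So the stationary probability of Marsh is 0.3196.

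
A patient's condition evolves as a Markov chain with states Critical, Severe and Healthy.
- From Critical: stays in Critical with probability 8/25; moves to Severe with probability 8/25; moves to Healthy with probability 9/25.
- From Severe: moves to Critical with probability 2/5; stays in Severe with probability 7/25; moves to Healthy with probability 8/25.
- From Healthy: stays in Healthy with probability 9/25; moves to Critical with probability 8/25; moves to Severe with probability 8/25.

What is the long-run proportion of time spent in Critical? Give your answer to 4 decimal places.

0.3446

Let the stationary distribution be π with π = πP and π_1 + π_2 + π_3 = 1.
π_1 = 0.32·π_1 + 0.4·π_2 + 0.32·π_3
π_2 = 0.32·π_1 + 0.28·π_2 + 0.32·π_3
Solving with the normalization constraint gives π = (0.3446, 0.3077, 0.3477).
So the stationary probability of Critical is 0.3446.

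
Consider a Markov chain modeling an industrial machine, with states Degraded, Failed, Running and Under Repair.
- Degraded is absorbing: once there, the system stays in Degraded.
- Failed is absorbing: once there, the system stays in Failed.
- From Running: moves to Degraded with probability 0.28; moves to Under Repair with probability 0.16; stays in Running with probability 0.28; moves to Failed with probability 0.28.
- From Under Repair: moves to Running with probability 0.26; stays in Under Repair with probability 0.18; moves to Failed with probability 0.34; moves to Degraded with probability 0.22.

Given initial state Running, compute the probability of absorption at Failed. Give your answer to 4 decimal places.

0.5175

Let h(s) be the probability of absorption at Failed starting from transient state s. Then h(Failed) = 1 and h(Degraded) = 0. By first-step analysis:
h(Running) = 0.28·0 + 0.28·1 + 0.28·h(Running) + 0.16·h(Under Repair)
h(Under Repair) = 0.22·0 + 0.34·1 + 0.26·h(Running) + 0.18·h(Under Repair)
Solving: h(Running) = 0.5175, h(Under Repair) = 0.5787.
Starting from Running, the probability is 0.5175.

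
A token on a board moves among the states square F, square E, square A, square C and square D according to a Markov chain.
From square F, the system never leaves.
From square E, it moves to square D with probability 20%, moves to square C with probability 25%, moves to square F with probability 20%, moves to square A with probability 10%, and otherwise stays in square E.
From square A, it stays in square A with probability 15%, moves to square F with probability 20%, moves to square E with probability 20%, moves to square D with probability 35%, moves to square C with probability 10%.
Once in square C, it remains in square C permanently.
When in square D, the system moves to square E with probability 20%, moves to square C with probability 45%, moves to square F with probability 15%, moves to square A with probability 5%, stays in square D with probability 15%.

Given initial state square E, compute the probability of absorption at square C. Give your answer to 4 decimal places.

0.5931

Let h(s) be the probability of absorption at square C starting from transient state s. Then h(square C) = 1 and h(square F) = 0. By first-step analysis:
h(square E) = 0.2·0 + 0.25·h(square E) + 0.1·h(square A) + 0.25·1 + 0.2·h(square D)
h(square A) = 0.2·0 + 0.2·h(square E) + 0.15·h(square A) + 0.1·1 + 0.35·h(square D)
h(square D) = 0.15·0 + 0.2·h(square E) + 0.05·h(square A) + 0.45·1 + 0.15·h(square D)
Solving: h(square E) = 0.5931, h(square A) = 0.5459, h(square D) = 0.7011.
Starting from square E, the probability is 0.5931.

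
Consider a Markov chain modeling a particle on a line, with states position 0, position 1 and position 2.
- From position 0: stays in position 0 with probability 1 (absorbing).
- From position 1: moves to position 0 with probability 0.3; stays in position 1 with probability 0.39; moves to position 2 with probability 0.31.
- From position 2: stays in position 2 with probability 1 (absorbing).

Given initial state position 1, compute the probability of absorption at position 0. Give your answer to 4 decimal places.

Let h(s) be the probability of absorption at position 0 starting from transient state s. Then h(position 0) = 1 and h(position 2) = 0. By first-step analysis:
h(position 1) = 0.3·1 + 0.39·h(position 1) + 0.31·0
Solving: h(position 1) = 0.4918.
Starting from position 1, the probability is 0.4918.

0.4918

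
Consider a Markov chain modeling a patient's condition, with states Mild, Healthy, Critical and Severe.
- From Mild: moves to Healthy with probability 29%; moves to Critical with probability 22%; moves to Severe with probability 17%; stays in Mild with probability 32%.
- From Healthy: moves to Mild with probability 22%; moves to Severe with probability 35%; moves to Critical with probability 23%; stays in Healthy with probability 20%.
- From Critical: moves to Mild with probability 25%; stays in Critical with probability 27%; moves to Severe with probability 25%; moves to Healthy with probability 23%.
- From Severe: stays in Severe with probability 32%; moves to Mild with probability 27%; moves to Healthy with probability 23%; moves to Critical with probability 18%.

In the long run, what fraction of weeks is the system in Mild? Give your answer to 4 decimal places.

Let the stationary distribution be π with π = πP and π_1 + π_2 + π_3 + π_4 = 1.
π_1 = 0.32·π_1 + 0.22·π_2 + 0.25·π_3 + 0.27·π_4
π_2 = 0.29·π_1 + 0.2·π_2 + 0.23·π_3 + 0.23·π_4
π_3 = 0.22·π_1 + 0.23·π_2 + 0.27·π_3 + 0.18·π_4
Solving with the normalization constraint gives π = (0.2670, 0.2389, 0.2227, 0.2715).
So the stationary probability of Mild is 0.2670.

0.2670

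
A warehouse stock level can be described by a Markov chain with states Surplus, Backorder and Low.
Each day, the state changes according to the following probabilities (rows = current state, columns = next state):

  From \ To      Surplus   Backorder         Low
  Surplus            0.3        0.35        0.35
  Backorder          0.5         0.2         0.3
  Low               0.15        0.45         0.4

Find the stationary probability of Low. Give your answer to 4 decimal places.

Let the stationary distribution be π with π = πP and π_1 + π_2 + π_3 = 1.
π_1 = 0.3·π_1 + 0.5·π_2 + 0.15·π_3
π_2 = 0.35·π_1 + 0.2·π_2 + 0.45·π_3
Solving with the normalization constraint gives π = (0.3144, 0.3349, 0.3508).
So the stationary probability of Low is 0.3508.

0.3508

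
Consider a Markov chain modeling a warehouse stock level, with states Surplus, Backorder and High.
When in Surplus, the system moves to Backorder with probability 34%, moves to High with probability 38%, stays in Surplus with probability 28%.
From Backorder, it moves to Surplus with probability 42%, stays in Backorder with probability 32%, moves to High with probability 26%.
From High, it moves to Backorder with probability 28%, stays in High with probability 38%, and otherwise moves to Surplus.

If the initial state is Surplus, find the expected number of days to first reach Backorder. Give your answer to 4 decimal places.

3.1526

Let t(s) be the expected number of days to first reach Backorder from state s, with t(Backorder) = 0. Conditioning on the first day:
t(Surplus) = 1 + 0.28·t(Surplus) + 0.38·t(High)
t(High) = 1 + 0.34·t(Surplus) + 0.38·t(High)
Solving: t(Surplus) = 3.1526, t(High) = 3.3417.
Expected days from Surplus to Backorder: 3.1526.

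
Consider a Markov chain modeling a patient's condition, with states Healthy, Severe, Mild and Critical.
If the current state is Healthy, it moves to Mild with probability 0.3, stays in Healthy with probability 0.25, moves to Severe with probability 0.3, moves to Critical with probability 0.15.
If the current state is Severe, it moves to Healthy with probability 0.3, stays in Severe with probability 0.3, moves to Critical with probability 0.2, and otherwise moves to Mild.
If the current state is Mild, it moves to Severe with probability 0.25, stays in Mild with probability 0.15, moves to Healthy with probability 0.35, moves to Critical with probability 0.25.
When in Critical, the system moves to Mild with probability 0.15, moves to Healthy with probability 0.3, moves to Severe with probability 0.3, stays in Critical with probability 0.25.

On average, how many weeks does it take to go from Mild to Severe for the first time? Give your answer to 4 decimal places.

3.6183

Let t(s) be the expected number of weeks to first reach Severe from state s, with t(Severe) = 0. Conditioning on the first week:
t(Healthy) = 1 + 0.25·t(Healthy) + 0.3·t(Mild) + 0.15·t(Critical)
t(Mild) = 1 + 0.35·t(Healthy) + 0.15·t(Mild) + 0.25·t(Critical)
t(Critical) = 1 + 0.3·t(Healthy) + 0.15·t(Mild) + 0.25·t(Critical)
Solving: t(Healthy) = 3.4696, t(Mild) = 3.6183, t(Critical) = 3.4449.
Expected weeks from Mild to Severe: 3.6183.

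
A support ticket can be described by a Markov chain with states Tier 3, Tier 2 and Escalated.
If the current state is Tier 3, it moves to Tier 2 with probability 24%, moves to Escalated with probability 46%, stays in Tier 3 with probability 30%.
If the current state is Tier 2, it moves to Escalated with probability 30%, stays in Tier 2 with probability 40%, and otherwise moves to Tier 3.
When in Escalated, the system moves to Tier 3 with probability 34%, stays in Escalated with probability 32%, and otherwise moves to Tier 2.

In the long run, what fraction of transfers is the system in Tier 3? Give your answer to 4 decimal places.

Let the stationary distribution be π with π = πP and π_1 + π_2 + π_3 = 1.
π_1 = 0.3·π_1 + 0.3·π_2 + 0.34·π_3
π_2 = 0.24·π_1 + 0.4·π_2 + 0.34·π_3
Solving with the normalization constraint gives π = (0.3143, 0.3283, 0.3574).
So the stationary probability of Tier 3 is 0.3143.

0.3143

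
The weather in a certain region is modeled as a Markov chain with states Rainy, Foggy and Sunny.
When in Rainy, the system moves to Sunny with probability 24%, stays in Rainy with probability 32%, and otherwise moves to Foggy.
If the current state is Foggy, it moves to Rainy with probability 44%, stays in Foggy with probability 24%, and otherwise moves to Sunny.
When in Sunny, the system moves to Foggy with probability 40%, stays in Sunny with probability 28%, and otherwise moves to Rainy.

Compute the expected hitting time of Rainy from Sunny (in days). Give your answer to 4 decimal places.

Let t(s) be the expected number of days to first reach Rainy from state s, with t(Rainy) = 0. Conditioning on the first day:
t(Foggy) = 1 + 0.24·t(Foggy) + 0.32·t(Sunny)
t(Sunny) = 1 + 0.4·t(Foggy) + 0.28·t(Sunny)
Solving: t(Foggy) = 2.4809, t(Sunny) = 2.7672.
Expected days from Sunny to Rainy: 2.7672.

2.7672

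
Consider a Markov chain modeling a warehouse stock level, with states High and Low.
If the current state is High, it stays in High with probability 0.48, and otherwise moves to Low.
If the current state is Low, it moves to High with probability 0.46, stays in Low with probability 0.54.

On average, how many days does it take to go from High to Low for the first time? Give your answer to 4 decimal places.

1.9231

Let t(s) be the expected number of days to first reach Low from state s, with t(Low) = 0. Conditioning on the first day:
t(High) = 1 + 0.48·t(High)
Solving: t(High) = 1.9231.
Expected days from High to Low: 1.9231.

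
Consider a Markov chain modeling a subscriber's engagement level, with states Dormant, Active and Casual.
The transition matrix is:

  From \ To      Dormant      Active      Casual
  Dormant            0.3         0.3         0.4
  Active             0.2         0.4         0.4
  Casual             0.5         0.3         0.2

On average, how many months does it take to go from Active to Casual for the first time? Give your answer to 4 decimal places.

2.5000

Let t(s) be the expected number of months to first reach Casual from state s, with t(Casual) = 0. Conditioning on the first month:
t(Dormant) = 1 + 0.3·t(Dormant) + 0.3·t(Active)
t(Active) = 1 + 0.2·t(Dormant) + 0.4·t(Active)
Solving: t(Dormant) = 2.5000, t(Active) = 2.5000.
Expected months from Active to Casual: 2.5000.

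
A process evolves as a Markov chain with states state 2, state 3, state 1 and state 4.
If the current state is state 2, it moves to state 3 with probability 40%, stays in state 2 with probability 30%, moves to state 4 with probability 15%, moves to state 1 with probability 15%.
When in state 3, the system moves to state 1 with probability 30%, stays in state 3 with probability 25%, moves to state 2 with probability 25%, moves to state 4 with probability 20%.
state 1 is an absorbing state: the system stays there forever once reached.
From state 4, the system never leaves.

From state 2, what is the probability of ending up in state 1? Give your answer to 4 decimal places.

0.5471

Let h(s) be the probability of absorption at state 1 starting from transient state s. Then h(state 1) = 1 and h(state 4) = 0. By first-step analysis:
h(state 2) = 0.3·h(state 2) + 0.4·h(state 3) + 0.15·1 + 0.15·0
h(state 3) = 0.25·h(state 2) + 0.25·h(state 3) + 0.3·1 + 0.2·0
Solving: h(state 2) = 0.5471, h(state 3) = 0.5824.
Starting from state 2, the probability is 0.5471.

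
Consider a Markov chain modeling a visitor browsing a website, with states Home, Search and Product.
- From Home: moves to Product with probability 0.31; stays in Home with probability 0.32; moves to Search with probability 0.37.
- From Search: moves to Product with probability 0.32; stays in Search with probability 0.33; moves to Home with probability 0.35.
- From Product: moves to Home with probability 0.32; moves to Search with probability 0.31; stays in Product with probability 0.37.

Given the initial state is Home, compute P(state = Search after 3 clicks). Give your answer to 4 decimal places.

0.3366

Propagate the distribution vector 3 clicks from Home.
After 0 clicks: (1.0000, 0.0000, 0.0000)
After 1 click: (0.3200, 0.3700, 0.3100)
After 2 clicks: (0.3311, 0.3366, 0.3323)
After 3 clicks: (0.3301, 0.3366, 0.3333)
P(in Search after 3 clicks) = 0.3366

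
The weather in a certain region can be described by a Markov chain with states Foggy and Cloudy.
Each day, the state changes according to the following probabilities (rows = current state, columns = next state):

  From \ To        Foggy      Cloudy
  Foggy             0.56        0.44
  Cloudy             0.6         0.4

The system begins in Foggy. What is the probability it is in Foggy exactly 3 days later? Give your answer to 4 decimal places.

0.5769

Propagate the distribution vector 3 days from Foggy.
After 0 days: (1.0000, 0.0000)
After 1 day: (0.5600, 0.4400)
After 2 days: (0.5776, 0.4224)
After 3 days: (0.5769, 0.4231)
P(in Foggy after 3 days) = 0.5769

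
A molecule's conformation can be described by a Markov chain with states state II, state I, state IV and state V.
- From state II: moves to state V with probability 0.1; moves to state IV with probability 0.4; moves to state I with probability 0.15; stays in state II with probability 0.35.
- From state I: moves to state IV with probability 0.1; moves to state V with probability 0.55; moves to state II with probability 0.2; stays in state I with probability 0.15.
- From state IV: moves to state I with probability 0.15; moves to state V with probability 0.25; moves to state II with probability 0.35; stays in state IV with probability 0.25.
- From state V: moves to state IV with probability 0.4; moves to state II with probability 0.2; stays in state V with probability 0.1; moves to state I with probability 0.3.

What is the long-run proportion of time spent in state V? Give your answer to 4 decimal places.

Let the stationary distribution be π with π = πP and π_1 + π_2 + π_3 + π_4 = 1.
π_1 = 0.35·π_1 + 0.2·π_2 + 0.35·π_3 + 0.2·π_4
π_2 = 0.15·π_1 + 0.15·π_2 + 0.15·π_3 + 0.3·π_4
π_3 = 0.4·π_1 + 0.1·π_2 + 0.25·π_3 + 0.4·π_4
Solving with the normalization constraint gives π = (0.2882, 0.1842, 0.2998, 0.2278).
So the stationary probability of state V is 0.2278.

0.2278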